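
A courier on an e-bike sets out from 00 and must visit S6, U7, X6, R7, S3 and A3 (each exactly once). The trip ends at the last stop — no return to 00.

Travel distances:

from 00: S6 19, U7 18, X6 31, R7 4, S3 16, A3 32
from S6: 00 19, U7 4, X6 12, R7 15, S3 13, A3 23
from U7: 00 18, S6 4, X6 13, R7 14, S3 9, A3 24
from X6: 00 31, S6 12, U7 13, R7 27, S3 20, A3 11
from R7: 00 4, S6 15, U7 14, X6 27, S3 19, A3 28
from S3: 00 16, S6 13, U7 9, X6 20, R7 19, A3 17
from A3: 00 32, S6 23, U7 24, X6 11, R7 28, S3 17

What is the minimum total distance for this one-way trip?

There are 6! = 720 possible orderings.
00 → S6 → U7 → X6 → R7 → S3 → A3: 19+4+13+27+19+17 = 99
00 → S6 → U7 → X6 → R7 → A3 → S3: 19+4+13+27+28+17 = 108
00 → S6 → U7 → X6 → S3 → R7 → A3: 19+4+13+20+19+28 = 103
00 → S6 → U7 → X6 → S3 → A3 → R7: 19+4+13+20+17+28 = 101
00 → S6 → U7 → X6 → A3 → R7 → S3: 19+4+13+11+28+19 = 94
00 → S6 → U7 → X6 → A3 → S3 → R7: 19+4+13+11+17+19 = 83
00 → S6 → U7 → R7 → X6 → S3 → A3: 19+4+14+27+20+17 = 101
00 → S6 → U7 → R7 → X6 → A3 → S3: 19+4+14+27+11+17 = 92
… (712 more)
00 → R7 → S3 → U7 → S6 → X6 → A3: 4+19+9+4+12+11 = 59  ← best
The minimum is 59.
One shortest path: 00 → R7 → S3 → U7 → S6 → X6 → A3.

Minimum one-way distance = 59.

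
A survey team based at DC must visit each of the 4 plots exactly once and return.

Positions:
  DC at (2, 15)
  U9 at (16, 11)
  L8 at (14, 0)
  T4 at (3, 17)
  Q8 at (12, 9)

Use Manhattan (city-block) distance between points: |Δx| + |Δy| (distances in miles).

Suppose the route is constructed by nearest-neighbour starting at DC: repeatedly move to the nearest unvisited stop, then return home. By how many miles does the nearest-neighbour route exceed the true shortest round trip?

From DC: T4=3, Q8=16, U9=18, L8=27 → choose T4 (3).
From T4: Q8=17, U9=19, L8=28 → choose Q8 (17).
From Q8: U9=6, L8=11 → choose U9 (6).
From U9: L8=13 → choose L8 (13).
NN route DC → T4 → Q8 → U9 → L8 → DC costs 66.
Optimal: DC → U9 → L8 → Q8 → T4 → DC costs 62 (by enumerating all 12 distinct tours).
Excess = 66 − 62 = 4.

4 miles longer than the optimal tour.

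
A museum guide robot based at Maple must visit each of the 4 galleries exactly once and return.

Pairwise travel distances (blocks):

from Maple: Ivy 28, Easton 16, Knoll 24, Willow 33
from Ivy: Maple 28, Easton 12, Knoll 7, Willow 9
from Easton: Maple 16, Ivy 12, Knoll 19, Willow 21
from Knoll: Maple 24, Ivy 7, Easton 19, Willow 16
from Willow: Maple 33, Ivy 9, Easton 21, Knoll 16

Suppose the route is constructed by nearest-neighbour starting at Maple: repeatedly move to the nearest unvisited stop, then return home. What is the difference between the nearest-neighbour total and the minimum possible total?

Excess over optimum: 7 blocks.

From Maple: Easton=16, Knoll=24, Ivy=28, Willow=33 → choose Easton (16).
From Easton: Ivy=12, Knoll=19, Willow=21 → choose Ivy (12).
From Ivy: Knoll=7, Willow=9 → choose Knoll (7).
From Knoll: Willow=16 → choose Willow (16).
NN route Maple → Easton → Ivy → Knoll → Willow → Maple costs 84.
Optimal: Maple → Easton → Ivy → Willow → Knoll → Maple costs 77 (by enumerating all 12 distinct tours).
Excess = 84 − 77 = 7.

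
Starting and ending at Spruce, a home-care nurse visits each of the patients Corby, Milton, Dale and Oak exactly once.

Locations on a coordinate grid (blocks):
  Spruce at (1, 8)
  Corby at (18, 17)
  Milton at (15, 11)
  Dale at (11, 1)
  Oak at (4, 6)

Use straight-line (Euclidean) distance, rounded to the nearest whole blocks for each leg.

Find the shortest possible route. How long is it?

Spruce→Corby→Milton→Dale→Oak→Spruce: 19+7+11+9+4 = 50
Spruce→Corby→Milton→Oak→Dale→Spruce: 19+7+12+9+12 = 59
Spruce→Corby→Dale→Milton→Oak→Spruce: 19+17+11+12+4 = 63
Spruce→Corby→Dale→Oak→Milton→Spruce: 19+17+9+12+14 = 71
Spruce→Corby→Oak→Milton→Dale→Spruce: 19+18+12+11+12 = 72
Spruce→Corby→Oak→Dale→Milton→Spruce: 19+18+9+11+14 = 71
Spruce→Milton→Corby→Dale→Oak→Spruce: 14+7+17+9+4 = 51
Spruce→Milton→Corby→Oak→Dale→Spruce: 14+7+18+9+12 = 60
Spruce→Milton→Dale→Corby→Oak→Spruce: 14+11+17+18+4 = 64
Spruce→Milton→Oak→Corby→Dale→Spruce: 14+12+18+17+12 = 73
Spruce→Dale→Corby→Milton→Oak→Spruce: 12+17+7+12+4 = 52
Spruce→Dale→Milton→Corby→Oak→Spruce: 12+11+7+18+4 = 52
The minimum is 50.
One optimal route: Spruce → Corby → Milton → Dale → Oak → Spruce (or its reverse).

Shortest round trip = 50 blocks.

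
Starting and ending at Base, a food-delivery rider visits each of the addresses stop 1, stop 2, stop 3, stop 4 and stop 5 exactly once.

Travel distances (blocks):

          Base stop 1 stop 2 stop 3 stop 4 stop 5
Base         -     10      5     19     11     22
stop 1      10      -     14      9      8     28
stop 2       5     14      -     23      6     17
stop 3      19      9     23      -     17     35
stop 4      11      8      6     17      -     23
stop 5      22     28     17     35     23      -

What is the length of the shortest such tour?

With 5 stops there are 5!/2 = 60 distinct round trips (a route and its reverse cost the same).
Base → stop 1 → stop 2 → stop 3 → stop 4 → stop 5 → Base: 10+14+23+17+23+22 = 109
Base → stop 1 → stop 2 → stop 3 → stop 5 → stop 4 → Base: 10+14+23+35+23+11 = 116
Base → stop 1 → stop 2 → stop 4 → stop 3 → stop 5 → Base: 10+14+6+17+35+22 = 104
Base → stop 1 → stop 2 → stop 4 → stop 5 → stop 3 → Base: 10+14+6+23+35+19 = 107
Base → stop 1 → stop 2 → stop 5 → stop 3 → stop 4 → Base: 10+14+17+35+17+11 = 104
Base → stop 1 → stop 2 → stop 5 → stop 4 → stop 3 → Base: 10+14+17+23+17+19 = 100
Base → stop 1 → stop 3 → stop 2 → stop 4 → stop 5 → Base: 10+9+23+6+23+22 = 93
Base → stop 1 → stop 3 → stop 2 → stop 5 → stop 4 → Base: 10+9+23+17+23+11 = 93
Base → stop 1 → stop 3 → stop 4 → stop 2 → stop 5 → Base: 10+9+17+6+17+22 = 81
Base → stop 1 → stop 3 → stop 4 → stop 5 → stop 2 → Base: 10+9+17+23+17+5 = 81
Base → stop 1 → stop 3 → stop 5 → stop 2 → stop 4 → Base: 10+9+35+17+6+11 = 88
Base → stop 1 → stop 3 → stop 5 → stop 4 → stop 2 → Base: 10+9+35+23+6+5 = 88
Base → stop 1 → stop 4 → stop 2 → stop 3 → stop 5 → Base: 10+8+6+23+35+22 = 104
Base → stop 1 → stop 4 → stop 2 → stop 5 → stop 3 → Base: 10+8+6+17+35+19 = 95
… (46 more)
The minimum is 81.
One optimal route: Base → stop 1 → stop 3 → stop 4 → stop 2 → stop 5 → Base (or its reverse).

Minimum total distance: 81 blocks.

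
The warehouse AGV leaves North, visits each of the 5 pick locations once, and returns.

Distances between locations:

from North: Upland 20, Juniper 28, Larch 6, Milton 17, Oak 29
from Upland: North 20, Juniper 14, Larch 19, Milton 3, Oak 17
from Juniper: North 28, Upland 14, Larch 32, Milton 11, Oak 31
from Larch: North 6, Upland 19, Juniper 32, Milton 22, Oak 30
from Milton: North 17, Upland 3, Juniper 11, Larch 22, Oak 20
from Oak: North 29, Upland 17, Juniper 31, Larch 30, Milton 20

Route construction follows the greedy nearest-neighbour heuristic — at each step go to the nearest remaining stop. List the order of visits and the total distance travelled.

From North: distances to unvisited — Larch=6, Milton=17, Upland=20, Juniper=28, Oak=29. Nearest is Larch (6).
From Larch: distances to unvisited — Upland=19, Milton=22, Oak=30, Juniper=32. Nearest is Upland (19).
From Upland: distances to unvisited — Milton=3, Juniper=14, Oak=17. Nearest is Milton (3).
From Milton: distances to unvisited — Juniper=11, Oak=20. Nearest is Juniper (11).
From Juniper: distances to unvisited — Oak=31. Nearest is Oak (31).
Return Oak→North: 29.
Total = 6 + 19 + 3 + 11 + 31 + 29 = 99.

Nearest-neighbour total = 99; route North → Larch → Upland → Milton → Juniper → Oak → North.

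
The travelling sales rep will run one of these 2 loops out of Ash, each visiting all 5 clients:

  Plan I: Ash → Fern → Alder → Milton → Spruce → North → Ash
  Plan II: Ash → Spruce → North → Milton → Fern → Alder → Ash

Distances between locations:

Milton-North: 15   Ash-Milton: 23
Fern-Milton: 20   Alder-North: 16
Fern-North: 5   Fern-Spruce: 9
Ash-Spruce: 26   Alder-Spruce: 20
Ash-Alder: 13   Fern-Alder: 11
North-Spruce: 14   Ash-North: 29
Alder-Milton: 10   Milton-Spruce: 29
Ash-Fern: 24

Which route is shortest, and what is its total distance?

Plan I: 24 + 11 + 10 + 29 + 14 + 29 = 117
Plan II: 26 + 14 + 15 + 20 + 11 + 13 = 99

99 — Plan II is the shortest.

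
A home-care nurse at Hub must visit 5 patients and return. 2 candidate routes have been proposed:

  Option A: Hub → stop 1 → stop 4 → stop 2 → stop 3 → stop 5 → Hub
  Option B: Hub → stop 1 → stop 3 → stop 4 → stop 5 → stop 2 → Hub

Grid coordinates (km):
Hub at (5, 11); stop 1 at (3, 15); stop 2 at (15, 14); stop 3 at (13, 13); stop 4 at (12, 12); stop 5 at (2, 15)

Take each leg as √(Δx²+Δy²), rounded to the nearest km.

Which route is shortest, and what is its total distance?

Shortest is Option A, total 35 km.

Option A: 4 + 9 + 4 + 2 + 11 + 5 = 35
Option B: 4 + 10 + 1 + 10 + 13 + 10 = 48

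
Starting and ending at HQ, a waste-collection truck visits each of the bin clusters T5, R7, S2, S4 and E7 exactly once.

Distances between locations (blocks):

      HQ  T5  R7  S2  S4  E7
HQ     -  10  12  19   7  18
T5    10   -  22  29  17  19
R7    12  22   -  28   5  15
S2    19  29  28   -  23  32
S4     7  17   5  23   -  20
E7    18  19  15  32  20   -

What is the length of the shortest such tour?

91 blocks — the shortest possible round trip.

HQ → T5 → R7 → S2 → S4 → E7 → HQ: 10+22+28+23+20+18 = 121
HQ → T5 → R7 → S2 → E7 → S4 → HQ: 10+22+28+32+20+7 = 119
HQ → T5 → R7 → S4 → S2 → E7 → HQ: 10+22+5+23+32+18 = 110
HQ → T5 → R7 → S4 → E7 → S2 → HQ: 10+22+5+20+32+19 = 108
HQ → T5 → R7 → E7 → S2 → S4 → HQ: 10+22+15+32+23+7 = 109
HQ → T5 → R7 → E7 → S4 → S2 → HQ: 10+22+15+20+23+19 = 109
HQ → T5 → S2 → R7 → S4 → E7 → HQ: 10+29+28+5+20+18 = 110
HQ → T5 → S2 → R7 → E7 → S4 → HQ: 10+29+28+15+20+7 = 109
HQ → T5 → S2 → S4 → R7 → E7 → HQ: 10+29+23+5+15+18 = 100
HQ → T5 → S2 → S4 → E7 → R7 → HQ: 10+29+23+20+15+12 = 109
HQ → T5 → S2 → E7 → R7 → S4 → HQ: 10+29+32+15+5+7 = 98
HQ → T5 → S2 → E7 → S4 → R7 → HQ: 10+29+32+20+5+12 = 108
HQ → T5 → S4 → R7 → S2 → E7 → HQ: 10+17+5+28+32+18 = 110
HQ → T5 → S4 → R7 → E7 → S2 → HQ: 10+17+5+15+32+19 = 98
… (46 more)
HQ → T5 → E7 → R7 → S4 → S2 → HQ: 10+19+15+5+23+19 = 91  ← best
The minimum is 91.
One optimal route: HQ → T5 → E7 → R7 → S4 → S2 → HQ (or its reverse).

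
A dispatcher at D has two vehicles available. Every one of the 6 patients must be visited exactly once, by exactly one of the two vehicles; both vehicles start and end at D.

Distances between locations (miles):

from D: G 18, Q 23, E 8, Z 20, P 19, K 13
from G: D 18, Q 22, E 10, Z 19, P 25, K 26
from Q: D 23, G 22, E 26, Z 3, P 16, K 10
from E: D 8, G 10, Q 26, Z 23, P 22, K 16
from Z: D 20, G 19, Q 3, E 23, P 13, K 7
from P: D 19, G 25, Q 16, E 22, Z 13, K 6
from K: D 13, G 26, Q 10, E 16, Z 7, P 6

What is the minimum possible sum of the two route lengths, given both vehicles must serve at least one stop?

Minimum combined distance: 91 miles.

There are 2^5 − 1 = 31 ways to divide the 6 stops into two non-empty groups. For each, the best each vehicle can do is its own shortest tour through its group:
  {G} + {Q, E, Z, P, K}: 36 + 69 = 105
  {Q} + {G, E, Z, P, K}: 46 + 69 = 115
  {G, Q} + {E, Z, P, K}: 63 + 63 = 126
  {E} + {G, Q, Z, P, K}: 16 + 75 = 91
  {G, E} + {Q, Z, P, K}: 36 + 58 = 94
  {Q, E} + {G, Z, P, K}: 57 + 69 = 126
  … (31 splits in total)
Best: vehicle 1 D → E → D = 16; vehicle 2 D → G → Q → Z → P → K → D = 75; combined 91.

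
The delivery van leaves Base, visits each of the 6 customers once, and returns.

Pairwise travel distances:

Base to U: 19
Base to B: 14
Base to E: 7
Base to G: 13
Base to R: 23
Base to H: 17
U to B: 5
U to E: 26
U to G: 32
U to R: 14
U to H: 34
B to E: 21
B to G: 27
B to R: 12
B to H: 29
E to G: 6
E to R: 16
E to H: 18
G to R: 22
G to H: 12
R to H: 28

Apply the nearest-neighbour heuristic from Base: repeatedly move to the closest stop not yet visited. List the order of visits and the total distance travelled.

Total distance 89 via the nearest-neighbour route Base → E → G → H → R → B → U → Base.

From Base: distances to unvisited — E=7, G=13, B=14, H=17, U=19, R=23. Nearest is E (7).
From E: distances to unvisited — G=6, R=16, H=18, B=21, U=26. Nearest is G (6).
From G: distances to unvisited — H=12, R=22, B=27, U=32. Nearest is H (12).
From H: distances to unvisited — R=28, B=29, U=34. Nearest is R (28).
From R: distances to unvisited — B=12, U=14. Nearest is B (12).
From B: distances to unvisited — U=5. Nearest is U (5).
Return U→Base: 19.
Total = 7 + 6 + 12 + 28 + 12 + 5 + 19 = 89.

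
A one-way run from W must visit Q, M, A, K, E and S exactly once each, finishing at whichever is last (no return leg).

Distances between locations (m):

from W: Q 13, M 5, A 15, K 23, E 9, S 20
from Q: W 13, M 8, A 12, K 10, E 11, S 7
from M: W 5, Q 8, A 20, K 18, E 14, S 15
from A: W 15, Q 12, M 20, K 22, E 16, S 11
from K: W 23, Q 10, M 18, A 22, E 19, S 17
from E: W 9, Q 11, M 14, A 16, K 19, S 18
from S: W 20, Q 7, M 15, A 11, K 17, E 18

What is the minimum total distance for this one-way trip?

Minimum one-way distance = 63 m.

There are 6! = 720 possible orderings.
W→Q→M→A→K→E→S: 13+8+20+22+19+18 = 100
W→Q→M→A→K→S→E: 13+8+20+22+17+18 = 98
W→Q→M→A→E→K→S: 13+8+20+16+19+17 = 93
W→Q→M→A→E→S→K: 13+8+20+16+18+17 = 92
W→Q→M→A→S→K→E: 13+8+20+11+17+19 = 88
W→Q→M→A→S→E→K: 13+8+20+11+18+19 = 89
W→Q→M→K→A→E→S: 13+8+18+22+16+18 = 95
W→Q→M→K→A→S→E: 13+8+18+22+11+18 = 90
… (712 more)
W→M→E→A→S→Q→K: 5+14+16+11+7+10 = 63  ← best
The minimum is 63.
One shortest path: W → M → E → A → S → Q → K.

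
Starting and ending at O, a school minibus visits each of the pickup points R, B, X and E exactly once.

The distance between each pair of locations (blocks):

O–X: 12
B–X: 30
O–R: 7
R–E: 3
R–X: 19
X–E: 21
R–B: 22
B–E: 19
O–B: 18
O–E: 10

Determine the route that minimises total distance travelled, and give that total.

71 blocks — the shortest possible round trip.

With 4 stops there are 4!/2 = 12 distinct round trips (a route and its reverse cost the same).
O-R-B-X-E-O: 7+22+30+21+10 = 90
O-R-B-E-X-O: 7+22+19+21+12 = 81
O-R-X-B-E-O: 7+19+30+19+10 = 85
O-R-X-E-B-O: 7+19+21+19+18 = 84
O-R-E-B-X-O: 7+3+19+30+12 = 71
O-R-E-X-B-O: 7+3+21+30+18 = 79
O-B-R-X-E-O: 18+22+19+21+10 = 90
O-B-R-E-X-O: 18+22+3+21+12 = 76
O-B-X-R-E-O: 18+30+19+3+10 = 80
O-B-E-R-X-O: 18+19+3+19+12 = 71
O-X-R-B-E-O: 12+19+22+19+10 = 82
O-X-B-R-E-O: 12+30+22+3+10 = 77
The minimum is 71.
One optimal route: O → R → E → B → X → O (or its reverse).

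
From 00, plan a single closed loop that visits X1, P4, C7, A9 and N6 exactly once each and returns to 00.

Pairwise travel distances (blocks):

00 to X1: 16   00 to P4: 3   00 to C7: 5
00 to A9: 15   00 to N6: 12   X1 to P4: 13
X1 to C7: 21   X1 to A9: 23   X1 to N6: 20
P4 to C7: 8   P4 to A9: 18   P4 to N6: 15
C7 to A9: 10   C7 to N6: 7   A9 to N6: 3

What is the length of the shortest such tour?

Shortest round trip = 54 blocks.

00-X1-P4-C7-A9-N6-00: 16+13+8+10+3+12 = 62
00-X1-P4-C7-N6-A9-00: 16+13+8+7+3+15 = 62
00-X1-P4-A9-C7-N6-00: 16+13+18+10+7+12 = 76
00-X1-P4-A9-N6-C7-00: 16+13+18+3+7+5 = 62
00-X1-P4-N6-C7-A9-00: 16+13+15+7+10+15 = 76
00-X1-P4-N6-A9-C7-00: 16+13+15+3+10+5 = 62
00-X1-C7-P4-A9-N6-00: 16+21+8+18+3+12 = 78
00-X1-C7-P4-N6-A9-00: 16+21+8+15+3+15 = 78
00-X1-C7-A9-P4-N6-00: 16+21+10+18+15+12 = 92
00-X1-C7-A9-N6-P4-00: 16+21+10+3+15+3 = 68
00-X1-C7-N6-P4-A9-00: 16+21+7+15+18+15 = 92
00-X1-C7-N6-A9-P4-00: 16+21+7+3+18+3 = 68
00-X1-A9-P4-C7-N6-00: 16+23+18+8+7+12 = 84
00-X1-A9-P4-N6-C7-00: 16+23+18+15+7+5 = 84
… (46 more)
00-P4-X1-A9-N6-C7-00: 3+13+23+3+7+5 = 54  ← best
The minimum is 54.
One optimal route: 00 → P4 → X1 → A9 → N6 → C7 → 00 (or its reverse).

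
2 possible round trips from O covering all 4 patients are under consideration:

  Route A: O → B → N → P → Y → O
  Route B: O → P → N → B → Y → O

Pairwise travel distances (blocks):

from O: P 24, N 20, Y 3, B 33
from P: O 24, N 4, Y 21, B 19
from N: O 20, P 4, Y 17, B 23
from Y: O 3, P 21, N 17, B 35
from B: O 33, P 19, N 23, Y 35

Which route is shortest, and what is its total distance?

Route A: 33 + 23 + 4 + 21 + 3 = 84
Route B: 24 + 4 + 23 + 35 + 3 = 89

84 blocks — Route A is the shortest.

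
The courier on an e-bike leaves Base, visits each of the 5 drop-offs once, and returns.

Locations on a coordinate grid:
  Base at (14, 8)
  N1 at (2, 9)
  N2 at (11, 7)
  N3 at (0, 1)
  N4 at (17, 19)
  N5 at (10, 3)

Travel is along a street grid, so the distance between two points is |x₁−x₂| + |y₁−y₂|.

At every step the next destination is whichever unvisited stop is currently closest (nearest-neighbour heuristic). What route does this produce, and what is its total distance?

At Base the remaining stops are N2 4, N5 9, N1 13, N4 14, N3 21; go to N2.
At N2 the remaining stops are N5 5, N1 11, N3 17, N4 18; go to N5.
At N5 the remaining stops are N3 12, N1 14, N4 23; go to N3.
At N3 the remaining stops are N1 10, N4 35; go to N1.
At N1 the remaining stops are N4 25; go to N4.
Return N4→Base: 14.
Total = 4 + 5 + 12 + 10 + 25 + 14 = 70.

Nearest-neighbour total = 70; route Base → N2 → N5 → N3 → N1 → N4 → Base.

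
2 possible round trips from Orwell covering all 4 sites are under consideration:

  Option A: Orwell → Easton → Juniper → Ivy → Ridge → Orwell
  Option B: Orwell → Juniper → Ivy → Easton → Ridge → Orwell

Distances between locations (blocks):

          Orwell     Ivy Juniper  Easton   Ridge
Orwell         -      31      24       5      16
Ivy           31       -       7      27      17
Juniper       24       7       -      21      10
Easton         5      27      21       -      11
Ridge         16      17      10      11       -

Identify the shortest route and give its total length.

Option A: 5 + 21 + 7 + 17 + 16 = 66
Option B: 24 + 7 + 27 + 11 + 16 = 85

66 blocks — Option A is the shortest.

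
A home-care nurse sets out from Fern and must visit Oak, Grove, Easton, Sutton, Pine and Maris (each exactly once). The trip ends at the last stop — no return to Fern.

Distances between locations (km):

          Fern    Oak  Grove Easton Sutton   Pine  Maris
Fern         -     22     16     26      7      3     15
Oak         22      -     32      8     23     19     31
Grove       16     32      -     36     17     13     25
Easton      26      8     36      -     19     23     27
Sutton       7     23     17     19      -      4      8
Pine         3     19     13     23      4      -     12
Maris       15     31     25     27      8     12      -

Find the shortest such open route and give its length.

76 km — the minimum one-way total.

There are 6! = 720 possible orderings.
Fern - Oak - Grove - Easton - Sutton - Pine - Maris: 22+32+36+19+4+12 = 125
Fern - Oak - Grove - Easton - Sutton - Maris - Pine: 22+32+36+19+8+12 = 129
Fern - Oak - Grove - Easton - Pine - Sutton - Maris: 22+32+36+23+4+8 = 125
Fern - Oak - Grove - Easton - Pine - Maris - Sutton: 22+32+36+23+12+8 = 133
Fern - Oak - Grove - Easton - Maris - Sutton - Pine: 22+32+36+27+8+4 = 129
Fern - Oak - Grove - Easton - Maris - Pine - Sutton: 22+32+36+27+12+4 = 133
Fern - Oak - Grove - Sutton - Easton - Pine - Maris: 22+32+17+19+23+12 = 125
Fern - Oak - Grove - Sutton - Easton - Maris - Pine: 22+32+17+19+27+12 = 129
… (712 more)
Fern - Grove - Pine - Sutton - Maris - Easton - Oak: 16+13+4+8+27+8 = 76  ← best
The minimum is 76.
One shortest path: Fern → Grove → Pine → Sutton → Maris → Easton → Oak.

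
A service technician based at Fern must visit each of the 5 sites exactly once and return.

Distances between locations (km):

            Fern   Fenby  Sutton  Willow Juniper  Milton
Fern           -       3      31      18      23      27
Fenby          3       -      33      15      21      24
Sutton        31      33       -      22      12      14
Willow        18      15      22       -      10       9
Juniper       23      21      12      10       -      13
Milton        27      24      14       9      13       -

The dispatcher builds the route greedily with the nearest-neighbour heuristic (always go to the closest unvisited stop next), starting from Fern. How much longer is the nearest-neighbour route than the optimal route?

From Fern: Fenby=3, Willow=18, Juniper=23, Milton=27, Sutton=31 → choose Fenby (3).
From Fenby: Willow=15, Juniper=21, Milton=24, Sutton=33 → choose Willow (15).
From Willow: Milton=9, Juniper=10, Sutton=22 → choose Milton (9).
From Milton: Juniper=13, Sutton=14 → choose Juniper (13).
From Juniper: Sutton=12 → choose Sutton (12).
NN route Fern → Fenby → Willow → Milton → Juniper → Sutton → Fern costs 83.
Optimal: Fern → Fenby → Willow → Milton → Sutton → Juniper → Fern costs 76 (by enumerating all 60 distinct tours).
Excess = 83 − 76 = 7.

7 km longer than the optimal tour.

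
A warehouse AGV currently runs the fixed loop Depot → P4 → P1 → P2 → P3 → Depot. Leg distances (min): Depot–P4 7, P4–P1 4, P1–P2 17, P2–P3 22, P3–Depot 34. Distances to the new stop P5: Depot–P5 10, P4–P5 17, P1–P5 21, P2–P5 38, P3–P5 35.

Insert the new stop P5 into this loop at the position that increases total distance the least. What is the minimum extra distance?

Insertion cost between consecutive stops i–j is d(i,P5) + d(P5,j) − d(i,j):
  between Depot and P4: 10 + 17 − 7 = 20
  between P4 and P1: 17 + 21 − 4 = 34
  between P1 and P2: 21 + 38 − 17 = 42
  between P2 and P3: 38 + 35 − 22 = 51
  between P3 and Depot: 35 + 10 − 34 = 11
Cheapest insertion is between P3 and Depot, adding 11.
New total = 84 + 11 = 95.

+11 min — insert P5 between P3 and Depot.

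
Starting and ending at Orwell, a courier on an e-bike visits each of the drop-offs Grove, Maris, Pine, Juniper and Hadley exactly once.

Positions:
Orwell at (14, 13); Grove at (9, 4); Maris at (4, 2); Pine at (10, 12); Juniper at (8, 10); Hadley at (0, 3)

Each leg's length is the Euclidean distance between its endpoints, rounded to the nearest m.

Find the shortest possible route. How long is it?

There are 60 distinct closed tours to check (reversals are equivalent).
Orwell → Grove → Maris → Pine → Juniper → Hadley → Orwell: 10+5+12+3+11+17 = 58
Orwell → Grove → Maris → Pine → Hadley → Juniper → Orwell: 10+5+12+13+11+7 = 58
Orwell → Grove → Maris → Juniper → Pine → Hadley → Orwell: 10+5+9+3+13+17 = 57
Orwell → Grove → Maris → Juniper → Hadley → Pine → Orwell: 10+5+9+11+13+4 = 52
Orwell → Grove → Maris → Hadley → Pine → Juniper → Orwell: 10+5+4+13+3+7 = 42
Orwell → Grove → Maris → Hadley → Juniper → Pine → Orwell: 10+5+4+11+3+4 = 37
Orwell → Grove → Pine → Maris → Juniper → Hadley → Orwell: 10+8+12+9+11+17 = 67
Orwell → Grove → Pine → Maris → Hadley → Juniper → Orwell: 10+8+12+4+11+7 = 52
Orwell → Grove → Pine → Juniper → Maris → Hadley → Orwell: 10+8+3+9+4+17 = 51
Orwell → Grove → Pine → Juniper → Hadley → Maris → Orwell: 10+8+3+11+4+15 = 51
Orwell → Grove → Pine → Hadley → Maris → Juniper → Orwell: 10+8+13+4+9+7 = 51
Orwell → Grove → Pine → Hadley → Juniper → Maris → Orwell: 10+8+13+11+9+15 = 66
Orwell → Grove → Juniper → Maris → Pine → Hadley → Orwell: 10+6+9+12+13+17 = 67
Orwell → Grove → Juniper → Maris → Hadley → Pine → Orwell: 10+6+9+4+13+4 = 46
… (46 more)
The minimum is 37.
One optimal route: Orwell → Grove → Maris → Hadley → Juniper → Pine → Orwell (or its reverse).

Minimum total distance: 37 m.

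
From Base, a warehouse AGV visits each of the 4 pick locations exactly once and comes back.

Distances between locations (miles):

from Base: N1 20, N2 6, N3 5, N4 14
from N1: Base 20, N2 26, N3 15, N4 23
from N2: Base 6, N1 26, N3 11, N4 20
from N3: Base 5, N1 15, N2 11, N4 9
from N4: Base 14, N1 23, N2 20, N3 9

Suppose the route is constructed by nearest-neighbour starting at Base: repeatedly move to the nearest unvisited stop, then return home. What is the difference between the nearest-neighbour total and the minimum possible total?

11 miles longer than the optimal tour.

From Base: N3=5, N2=6, N4=14, N1=20 → choose N3 (5).
From N3: N4=9, N2=11, N1=15 → choose N4 (9).
From N4: N2=20, N1=23 → choose N2 (20).
From N2: N1=26 → choose N1 (26).
NN route Base → N3 → N4 → N2 → N1 → Base costs 80.
Optimal: Base → N1 → N4 → N3 → N2 → Base costs 69 (by enumerating all 12 distinct tours).
Excess = 80 − 69 = 11.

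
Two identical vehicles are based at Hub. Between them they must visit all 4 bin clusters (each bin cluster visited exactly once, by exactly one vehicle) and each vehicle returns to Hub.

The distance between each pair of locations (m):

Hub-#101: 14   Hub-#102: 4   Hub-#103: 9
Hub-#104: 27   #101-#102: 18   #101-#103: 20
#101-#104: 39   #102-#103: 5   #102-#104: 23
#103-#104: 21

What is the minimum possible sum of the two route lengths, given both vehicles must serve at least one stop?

Minimum combined distance: 85 m.

Try each way of splitting the stops between the two vehicles (each non-empty) and, for each split, find the best tour for each vehicle:
  {#101} + {#102, #103, #104}: 28 + 57 = 85
  {#102} + {#101, #103, #104}: 8 + 82 = 90
  {#101, #102} + {#103, #104}: 36 + 57 = 93
  {#103} + {#101, #102, #104}: 18 + 80 = 98
  {#101, #103} + {#102, #104}: 43 + 54 = 97
  {#102, #103} + {#101, #104}: 18 + 80 = 98
  … (7 splits in total)
Best: vehicle 1 Hub → #101 → Hub = 28; vehicle 2 Hub → #102 → #103 → #104 → Hub = 57; combined 85.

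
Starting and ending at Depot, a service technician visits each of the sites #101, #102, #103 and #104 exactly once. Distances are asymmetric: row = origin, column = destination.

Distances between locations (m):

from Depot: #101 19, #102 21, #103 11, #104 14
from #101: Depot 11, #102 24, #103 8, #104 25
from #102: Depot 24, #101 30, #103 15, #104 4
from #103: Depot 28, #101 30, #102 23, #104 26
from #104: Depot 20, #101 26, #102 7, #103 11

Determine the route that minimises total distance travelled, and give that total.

74 m — the shortest possible round trip.

Depot→#101→#102→#103→#104→Depot: 19+24+15+26+20 = 104
Depot→#101→#102→#104→#103→Depot: 19+24+4+11+28 = 86
Depot→#101→#103→#102→#104→Depot: 19+8+23+4+20 = 74
Depot→#101→#103→#104→#102→Depot: 19+8+26+7+24 = 84
Depot→#101→#104→#102→#103→Depot: 19+25+7+15+28 = 94
Depot→#101→#104→#103→#102→Depot: 19+25+11+23+24 = 102
Depot→#102→#101→#103→#104→Depot: 21+30+8+26+20 = 105
Depot→#102→#101→#104→#103→Depot: 21+30+25+11+28 = 115
Depot→#102→#103→#101→#104→Depot: 21+15+30+25+20 = 111
Depot→#102→#103→#104→#101→Depot: 21+15+26+26+11 = 99
Depot→#102→#104→#101→#103→Depot: 21+4+26+8+28 = 87
Depot→#102→#104→#103→#101→Depot: 21+4+11+30+11 = 77
Depot→#103→#101→#102→#104→Depot: 11+30+24+4+20 = 89
Depot→#103→#101→#104→#102→Depot: 11+30+25+7+24 = 97
… (10 more)
The minimum is 74.
One optimal route: Depot → #101 → #103 → #102 → #104 → Depot.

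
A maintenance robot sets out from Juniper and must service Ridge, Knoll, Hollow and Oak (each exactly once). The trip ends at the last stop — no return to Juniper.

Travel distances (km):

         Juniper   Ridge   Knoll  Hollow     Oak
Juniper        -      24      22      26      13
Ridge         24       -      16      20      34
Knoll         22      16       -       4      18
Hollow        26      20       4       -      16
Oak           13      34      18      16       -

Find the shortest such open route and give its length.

49 km — the minimum one-way total.

There are 4! = 24 possible orderings.
Juniper→Ridge→Knoll→Hollow→Oak: 24+16+4+16 = 60
Juniper→Ridge→Knoll→Oak→Hollow: 24+16+18+16 = 74
Juniper→Ridge→Hollow→Knoll→Oak: 24+20+4+18 = 66
Juniper→Ridge→Hollow→Oak→Knoll: 24+20+16+18 = 78
Juniper→Ridge→Oak→Knoll→Hollow: 24+34+18+4 = 80
Juniper→Ridge→Oak→Hollow→Knoll: 24+34+16+4 = 78
Juniper→Knoll→Ridge→Hollow→Oak: 22+16+20+16 = 74
Juniper→Knoll→Ridge→Oak→Hollow: 22+16+34+16 = 88
Juniper→Knoll→Hollow→Ridge→Oak: 22+4+20+34 = 80
Juniper→Knoll→Hollow→Oak→Ridge: 22+4+16+34 = 76
Juniper→Knoll→Oak→Ridge→Hollow: 22+18+34+20 = 94
Juniper→Knoll→Oak→Hollow→Ridge: 22+18+16+20 = 76
Juniper→Hollow→Ridge→Knoll→Oak: 26+20+16+18 = 80
Juniper→Hollow→Ridge→Oak→Knoll: 26+20+34+18 = 98
… (10 more)
Juniper→Oak→Hollow→Knoll→Ridge: 13+16+4+16 = 49  ← best
The minimum is 49.
One shortest path: Juniper → Oak → Hollow → Knoll → Ridge.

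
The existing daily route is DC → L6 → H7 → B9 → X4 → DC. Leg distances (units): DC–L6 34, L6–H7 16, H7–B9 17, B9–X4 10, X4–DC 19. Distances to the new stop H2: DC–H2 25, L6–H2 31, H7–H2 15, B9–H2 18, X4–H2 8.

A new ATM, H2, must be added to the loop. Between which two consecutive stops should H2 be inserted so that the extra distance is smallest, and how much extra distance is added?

Insertion cost between consecutive stops i–j is d(i,H2) + d(H2,j) − d(i,j):
  between DC and L6: 25 + 31 − 34 = 22
  between L6 and H7: 31 + 15 − 16 = 30
  between H7 and B9: 15 + 18 − 17 = 16
  between B9 and X4: 18 + 8 − 10 = 16
  between X4 and DC: 8 + 25 − 19 = 14
Cheapest insertion is between X4 and DC, adding 14.
New total = 96 + 14 = 110.

Adding 14 by placing H2 on the X4–DC leg.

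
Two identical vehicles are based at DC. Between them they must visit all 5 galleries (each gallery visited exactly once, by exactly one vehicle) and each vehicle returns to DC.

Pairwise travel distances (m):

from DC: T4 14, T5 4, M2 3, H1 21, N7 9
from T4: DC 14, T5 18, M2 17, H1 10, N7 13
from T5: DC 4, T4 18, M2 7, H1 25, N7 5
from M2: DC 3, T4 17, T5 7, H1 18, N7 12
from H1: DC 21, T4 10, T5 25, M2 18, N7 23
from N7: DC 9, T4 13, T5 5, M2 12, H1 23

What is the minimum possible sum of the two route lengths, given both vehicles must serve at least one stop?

Minimum combined distance: 59 m.

There are 2^4 − 1 = 15 ways to divide the 5 stops into two non-empty groups. For each, the best each vehicle can do is its own shortest tour through its group:
  {T4} + {T5, M2, H1, N7}: 28 + 53 = 81
  {T5} + {T4, M2, H1, N7}: 8 + 53 = 61
  {T4, T5} + {M2, H1, N7}: 36 + 53 = 89
  {M2} + {T4, T5, H1, N7}: 6 + 53 = 59
  {T4, M2} + {T5, H1, N7}: 34 + 53 = 87
  {T5, M2} + {T4, H1, N7}: 14 + 53 = 67
  … (15 splits in total)
Best: vehicle 1 DC → M2 → DC = 6; vehicle 2 DC → T5 → N7 → T4 → H1 → DC = 53; combined 59.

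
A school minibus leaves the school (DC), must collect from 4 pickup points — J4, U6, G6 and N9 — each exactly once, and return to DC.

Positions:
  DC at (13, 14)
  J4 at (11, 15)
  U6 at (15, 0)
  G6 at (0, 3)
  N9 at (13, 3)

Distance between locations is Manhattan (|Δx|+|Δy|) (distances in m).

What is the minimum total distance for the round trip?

Minimum total distance: 60 m.

With 4 stops there are 4!/2 = 12 distinct round trips (a route and its reverse cost the same).
DC → J4 → U6 → G6 → N9 → DC: 3+19+18+13+11 = 64
DC → J4 → U6 → N9 → G6 → DC: 3+19+5+13+24 = 64
DC → J4 → G6 → U6 → N9 → DC: 3+23+18+5+11 = 60
DC → J4 → G6 → N9 → U6 → DC: 3+23+13+5+16 = 60
DC → J4 → N9 → U6 → G6 → DC: 3+14+5+18+24 = 64
DC → J4 → N9 → G6 → U6 → DC: 3+14+13+18+16 = 64
DC → U6 → J4 → G6 → N9 → DC: 16+19+23+13+11 = 82
DC → U6 → J4 → N9 → G6 → DC: 16+19+14+13+24 = 86
DC → U6 → G6 → J4 → N9 → DC: 16+18+23+14+11 = 82
DC → U6 → N9 → J4 → G6 → DC: 16+5+14+23+24 = 82
DC → G6 → J4 → U6 → N9 → DC: 24+23+19+5+11 = 82
DC → G6 → U6 → J4 → N9 → DC: 24+18+19+14+11 = 86
The minimum is 60.
One optimal route: DC → J4 → G6 → U6 → N9 → DC (or its reverse).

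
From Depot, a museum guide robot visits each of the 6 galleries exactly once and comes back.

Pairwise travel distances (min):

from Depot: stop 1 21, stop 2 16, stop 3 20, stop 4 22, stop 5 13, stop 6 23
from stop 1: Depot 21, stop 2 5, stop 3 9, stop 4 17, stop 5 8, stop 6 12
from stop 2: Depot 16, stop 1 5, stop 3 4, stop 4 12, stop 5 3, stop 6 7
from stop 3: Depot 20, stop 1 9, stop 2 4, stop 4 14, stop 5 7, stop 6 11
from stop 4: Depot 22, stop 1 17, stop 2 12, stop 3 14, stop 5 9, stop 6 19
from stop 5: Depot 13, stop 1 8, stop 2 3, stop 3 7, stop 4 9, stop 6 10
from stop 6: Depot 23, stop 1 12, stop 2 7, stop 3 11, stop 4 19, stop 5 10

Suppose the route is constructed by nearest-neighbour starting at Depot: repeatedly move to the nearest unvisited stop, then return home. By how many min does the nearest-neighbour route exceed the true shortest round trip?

From Depot: stop 5=13, stop 2=16, stop 3=20, stop 1=21, stop 4=22, stop 6=23 → choose stop 5 (13).
From stop 5: stop 2=3, stop 3=7, stop 1=8, stop 4=9, stop 6=10 → choose stop 2 (3).
From stop 2: stop 3=4, stop 1=5, stop 6=7, stop 4=12 → choose stop 3 (4).
From stop 3: stop 1=9, stop 6=11, stop 4=14 → choose stop 1 (9).
From stop 1: stop 6=12, stop 4=17 → choose stop 6 (12).
From stop 6: stop 4=19 → choose stop 4 (19).
NN route Depot → stop 5 → stop 2 → stop 3 → stop 1 → stop 6 → stop 4 → Depot costs 82.
Optimal: Depot → stop 1 → stop 2 → stop 6 → stop 3 → stop 4 → stop 5 → Depot costs 80 (by enumerating all 360 distinct tours).
Excess = 82 − 80 = 2.

Excess over optimum: 2 min.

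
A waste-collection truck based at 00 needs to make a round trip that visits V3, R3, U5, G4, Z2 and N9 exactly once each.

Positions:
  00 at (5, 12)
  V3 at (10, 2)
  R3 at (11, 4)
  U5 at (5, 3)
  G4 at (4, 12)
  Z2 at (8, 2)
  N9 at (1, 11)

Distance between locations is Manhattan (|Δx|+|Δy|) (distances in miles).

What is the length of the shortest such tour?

40 miles — the shortest possible round trip.

00 - V3 - R3 - U5 - G4 - Z2 - N9 - 00: 15+3+7+10+14+16+5 = 70
00 - V3 - R3 - U5 - G4 - N9 - Z2 - 00: 15+3+7+10+4+16+13 = 68
00 - V3 - R3 - U5 - Z2 - G4 - N9 - 00: 15+3+7+4+14+4+5 = 52
00 - V3 - R3 - U5 - Z2 - N9 - G4 - 00: 15+3+7+4+16+4+1 = 50
00 - V3 - R3 - U5 - N9 - G4 - Z2 - 00: 15+3+7+12+4+14+13 = 68
00 - V3 - R3 - U5 - N9 - Z2 - G4 - 00: 15+3+7+12+16+14+1 = 68
00 - V3 - R3 - G4 - U5 - Z2 - N9 - 00: 15+3+15+10+4+16+5 = 68
00 - V3 - R3 - G4 - U5 - N9 - Z2 - 00: 15+3+15+10+12+16+13 = 84
… (352 more)
00 - R3 - V3 - Z2 - U5 - N9 - G4 - 00: 14+3+2+4+12+4+1 = 40  ← best
The minimum is 40.
One optimal route: 00 → R3 → V3 → Z2 → U5 → N9 → G4 → 00 (or its reverse).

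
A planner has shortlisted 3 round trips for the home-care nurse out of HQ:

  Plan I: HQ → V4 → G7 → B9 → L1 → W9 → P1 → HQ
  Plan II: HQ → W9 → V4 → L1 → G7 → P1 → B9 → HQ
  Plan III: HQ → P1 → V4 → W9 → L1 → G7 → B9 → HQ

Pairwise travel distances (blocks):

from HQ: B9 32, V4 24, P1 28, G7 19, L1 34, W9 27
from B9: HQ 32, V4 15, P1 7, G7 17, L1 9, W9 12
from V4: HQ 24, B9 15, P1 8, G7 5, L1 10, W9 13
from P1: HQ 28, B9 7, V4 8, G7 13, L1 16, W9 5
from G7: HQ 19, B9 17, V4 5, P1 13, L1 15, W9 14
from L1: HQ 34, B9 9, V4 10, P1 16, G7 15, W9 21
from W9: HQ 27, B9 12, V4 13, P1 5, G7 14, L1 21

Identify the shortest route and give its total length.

Shortest is Plan I, total 109 blocks.

Plan I: 24 + 5 + 17 + 9 + 21 + 5 + 28 = 109
Plan II: 27 + 13 + 10 + 15 + 13 + 7 + 32 = 117
Plan III: 28 + 8 + 13 + 21 + 15 + 17 + 32 = 134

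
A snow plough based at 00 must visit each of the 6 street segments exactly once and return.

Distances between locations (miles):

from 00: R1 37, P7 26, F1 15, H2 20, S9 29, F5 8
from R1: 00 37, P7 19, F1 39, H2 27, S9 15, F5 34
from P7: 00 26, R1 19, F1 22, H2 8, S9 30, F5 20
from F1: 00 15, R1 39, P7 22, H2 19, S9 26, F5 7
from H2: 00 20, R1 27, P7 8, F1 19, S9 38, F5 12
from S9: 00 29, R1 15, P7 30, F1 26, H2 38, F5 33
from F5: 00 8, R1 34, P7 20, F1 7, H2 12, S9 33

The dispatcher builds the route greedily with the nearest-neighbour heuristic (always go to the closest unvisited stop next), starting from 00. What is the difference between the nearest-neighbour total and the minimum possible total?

The nearest-neighbour route is 2 miles longer than optimal.

00: F5=8, F1=15, H2=20, P7=26, S9=29, R1=37 ⇒ F5
F5: F1=7, H2=12, P7=20, S9=33, R1=34 ⇒ F1
F1: H2=19, P7=22, S9=26, R1=39 ⇒ H2
H2: P7=8, R1=27, S9=38 ⇒ P7
P7: R1=19, S9=30 ⇒ R1
R1: S9=15 ⇒ S9
NN route 00 → F5 → F1 → H2 → P7 → R1 → S9 → 00 costs 105.
Optimal: 00 → F1 → S9 → R1 → P7 → H2 → F5 → 00 costs 103 (by enumerating all 360 distinct tours).
Excess = 105 − 103 = 2.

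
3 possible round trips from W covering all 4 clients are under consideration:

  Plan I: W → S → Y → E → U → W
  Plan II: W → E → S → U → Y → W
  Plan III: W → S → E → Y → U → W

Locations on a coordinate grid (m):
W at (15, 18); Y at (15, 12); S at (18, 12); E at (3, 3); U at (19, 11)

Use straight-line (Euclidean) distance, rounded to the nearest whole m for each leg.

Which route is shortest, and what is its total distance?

Plan I: 7 + 3 + 15 + 18 + 8 = 51
Plan II: 19 + 17 + 1 + 4 + 6 = 47
Plan III: 7 + 17 + 15 + 4 + 8 = 51

Shortest is Plan II, total 47 m.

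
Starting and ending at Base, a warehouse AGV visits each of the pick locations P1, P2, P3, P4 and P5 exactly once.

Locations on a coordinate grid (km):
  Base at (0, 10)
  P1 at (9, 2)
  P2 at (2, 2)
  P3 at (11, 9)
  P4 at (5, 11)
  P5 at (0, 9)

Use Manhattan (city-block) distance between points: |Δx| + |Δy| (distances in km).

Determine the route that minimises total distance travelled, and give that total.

Shortest round trip = 40 km.

Base - P1 - P2 - P3 - P4 - P5 - Base: 17+7+16+8+7+1 = 56
Base - P1 - P2 - P3 - P5 - P4 - Base: 17+7+16+11+7+6 = 64
Base - P1 - P2 - P4 - P3 - P5 - Base: 17+7+12+8+11+1 = 56
Base - P1 - P2 - P4 - P5 - P3 - Base: 17+7+12+7+11+12 = 66
Base - P1 - P2 - P5 - P3 - P4 - Base: 17+7+9+11+8+6 = 58
Base - P1 - P2 - P5 - P4 - P3 - Base: 17+7+9+7+8+12 = 60
Base - P1 - P3 - P2 - P4 - P5 - Base: 17+9+16+12+7+1 = 62
Base - P1 - P3 - P2 - P5 - P4 - Base: 17+9+16+9+7+6 = 64
Base - P1 - P3 - P4 - P2 - P5 - Base: 17+9+8+12+9+1 = 56
Base - P1 - P3 - P4 - P5 - P2 - Base: 17+9+8+7+9+10 = 60
Base - P1 - P3 - P5 - P2 - P4 - Base: 17+9+11+9+12+6 = 64
Base - P1 - P3 - P5 - P4 - P2 - Base: 17+9+11+7+12+10 = 66
Base - P1 - P4 - P2 - P3 - P5 - Base: 17+13+12+16+11+1 = 70
Base - P1 - P4 - P2 - P5 - P3 - Base: 17+13+12+9+11+12 = 74
… (46 more)
Base - P4 - P3 - P1 - P2 - P5 - Base: 6+8+9+7+9+1 = 40  ← best
The minimum is 40.
One optimal route: Base → P4 → P3 → P1 → P2 → P5 → Base (or its reverse).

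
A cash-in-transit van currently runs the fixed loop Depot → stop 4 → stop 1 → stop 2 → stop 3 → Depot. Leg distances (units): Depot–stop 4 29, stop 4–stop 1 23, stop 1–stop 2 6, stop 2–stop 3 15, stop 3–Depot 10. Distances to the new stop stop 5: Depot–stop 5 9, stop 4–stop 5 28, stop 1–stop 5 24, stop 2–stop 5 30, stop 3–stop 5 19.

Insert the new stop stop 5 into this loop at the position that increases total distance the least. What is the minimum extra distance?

Adding 8 by placing stop 5 on the Depot–stop 4 leg.

Insertion cost between consecutive stops i–j is d(i,stop 5) + d(stop 5,j) − d(i,j):
  between Depot and stop 4: 9 + 28 − 29 = 8
  between stop 4 and stop 1: 28 + 24 − 23 = 29
  between stop 1 and stop 2: 24 + 30 − 6 = 48
  between stop 2 and stop 3: 30 + 19 − 15 = 34
  between stop 3 and Depot: 19 + 9 − 10 = 18
Cheapest insertion is between Depot and stop 4, adding 8.
New total = 83 + 8 = 91.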